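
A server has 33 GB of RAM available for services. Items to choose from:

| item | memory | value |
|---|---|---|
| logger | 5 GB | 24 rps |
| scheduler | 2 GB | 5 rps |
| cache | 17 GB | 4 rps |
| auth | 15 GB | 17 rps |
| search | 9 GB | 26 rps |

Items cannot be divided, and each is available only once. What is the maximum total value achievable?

Check high-value combinations within 33 GB:
- logger+scheduler+auth+search: memory 5+2+15+9=31, value 24+5+17+26=72
- logger+auth+search: memory 5+15+9=29, value 24+17+26=67
- logger+scheduler+cache+search: memory 5+2+17+9=33, value 24+5+4+26=59
- logger+scheduler+search: memory 5+2+9=16, value 24+5+26=55
- logger+cache+search: memory 5+17+9=31, value 24+4+26=54
Best: 72 rps.

72 rps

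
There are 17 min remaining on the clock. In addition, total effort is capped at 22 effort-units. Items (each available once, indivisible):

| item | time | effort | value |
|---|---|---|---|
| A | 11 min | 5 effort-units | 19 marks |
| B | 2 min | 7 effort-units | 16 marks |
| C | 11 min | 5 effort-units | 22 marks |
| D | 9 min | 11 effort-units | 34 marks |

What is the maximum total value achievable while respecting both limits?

50 marks

Feasible sets respecting both limits:
- B+D: time 11, effort 18, value 50
- B+C: time 13, effort 12, value 38
- A+B: time 13, effort 12, value 35
Best: 50 marks.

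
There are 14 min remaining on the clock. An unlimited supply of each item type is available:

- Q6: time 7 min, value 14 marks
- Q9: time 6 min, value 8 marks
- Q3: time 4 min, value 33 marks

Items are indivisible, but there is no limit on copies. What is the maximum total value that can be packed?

Best value-per-unit is Q3 at 33/4, and filling with it alone uses time 3×4=12. No mix of the others beats 3×33 = 99.

99 marks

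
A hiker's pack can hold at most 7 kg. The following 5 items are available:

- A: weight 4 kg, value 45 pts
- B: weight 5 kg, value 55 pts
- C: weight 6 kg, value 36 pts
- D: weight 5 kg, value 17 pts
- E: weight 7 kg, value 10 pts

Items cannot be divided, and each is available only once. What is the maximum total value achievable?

Check high-value combinations within 7 kg:
- B: weight 5, value 55
- A: weight 4, value 45
- C: weight 6, value 36
Best: 55 pts.

55 pts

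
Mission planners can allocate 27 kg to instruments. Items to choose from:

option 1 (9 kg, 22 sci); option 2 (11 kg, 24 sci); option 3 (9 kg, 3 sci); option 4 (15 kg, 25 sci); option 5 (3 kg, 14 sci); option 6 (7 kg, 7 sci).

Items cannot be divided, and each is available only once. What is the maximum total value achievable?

Check high-value combinations within 27 kg:
- option 1+option 4+option 5: mass 9+15+3=27, value 22+25+14=61
- option 1+option 2+option 5: mass 9+11+3=23, value 22+24+14=60
- option 1+option 2+option 6: mass 9+11+7=27, value 22+24+7=53
- option 2+option 4: mass 11+15=26, value 24+25=49
- option 1+option 4: mass 9+15=24, value 22+25=47
Best: 61 sci.

61 sci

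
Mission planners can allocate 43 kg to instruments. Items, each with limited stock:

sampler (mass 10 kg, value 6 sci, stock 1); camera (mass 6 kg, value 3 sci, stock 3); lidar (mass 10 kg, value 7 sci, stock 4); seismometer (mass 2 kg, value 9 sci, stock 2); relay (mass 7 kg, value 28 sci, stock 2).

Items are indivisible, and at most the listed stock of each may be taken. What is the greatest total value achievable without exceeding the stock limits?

88 sci

Best selections within mass 43 and stock limits:
- 2×lidar + 2×seismometer + 2×relay: mass 38, value 88
- 1×sampler + 1×lidar + 2×seismometer + 2×relay: mass 38, value 87
- 2×camera + 1×lidar + 2×seismometer + 2×relay: mass 40, value 87
- 1×sampler + 2×camera + 2×seismometer + 2×relay: mass 40, value 86
Best: 88 sci.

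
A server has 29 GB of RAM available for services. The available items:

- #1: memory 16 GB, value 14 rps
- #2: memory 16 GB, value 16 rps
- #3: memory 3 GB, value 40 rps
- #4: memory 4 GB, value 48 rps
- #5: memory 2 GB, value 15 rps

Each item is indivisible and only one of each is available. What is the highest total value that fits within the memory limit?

119 rps

Check high-value combinations within 29 GB:
- #2+#3+#4+#5: memory 16+3+4+2=25, value 16+40+48+15=119
- #1+#3+#4+#5: memory 16+3+4+2=25, value 14+40+48+15=117
- #2+#3+#4: memory 16+3+4=23, value 16+40+48=104
Best: 119 rps.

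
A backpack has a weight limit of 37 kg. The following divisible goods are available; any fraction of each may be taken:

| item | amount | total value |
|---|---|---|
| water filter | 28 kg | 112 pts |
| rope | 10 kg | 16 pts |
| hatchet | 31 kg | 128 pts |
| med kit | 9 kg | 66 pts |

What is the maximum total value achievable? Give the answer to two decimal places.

Take in order of value per unit:
- med kit (66/9 per unit): all 9 → value 66, running total 66.00
- hatchet (128/31 per unit): 28 of 31 → value 28×128/31 = 115.6129, running total 181.61
Total 181.61.

181.61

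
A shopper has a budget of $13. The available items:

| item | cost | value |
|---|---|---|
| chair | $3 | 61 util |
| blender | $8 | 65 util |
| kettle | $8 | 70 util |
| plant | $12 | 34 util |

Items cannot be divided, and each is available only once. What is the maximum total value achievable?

131 util

Check high-value combinations within $13:
- chair+kettle: cost 3+8=11, value 61+70=131
- chair+blender: cost 3+8=11, value 61+65=126
- kettle: cost 8, value 70
- blender: cost 8, value 65
Best: 131 util.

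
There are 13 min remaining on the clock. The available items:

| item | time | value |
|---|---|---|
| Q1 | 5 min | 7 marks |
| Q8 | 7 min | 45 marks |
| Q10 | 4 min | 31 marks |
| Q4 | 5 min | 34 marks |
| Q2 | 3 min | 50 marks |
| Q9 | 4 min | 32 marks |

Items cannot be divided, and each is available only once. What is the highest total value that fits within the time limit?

116 marks

This is a 0/1 knapsack; check combinations near the capacity.
- Q4+Q2+Q9: time 5+3+4=12, value 34+50+32=116
- Q10+Q4+Q2: time 4+5+3=12, value 31+34+50=115
- Q10+Q2+Q9: time 4+3+4=11, value 31+50+32=113
Best: 116 marks.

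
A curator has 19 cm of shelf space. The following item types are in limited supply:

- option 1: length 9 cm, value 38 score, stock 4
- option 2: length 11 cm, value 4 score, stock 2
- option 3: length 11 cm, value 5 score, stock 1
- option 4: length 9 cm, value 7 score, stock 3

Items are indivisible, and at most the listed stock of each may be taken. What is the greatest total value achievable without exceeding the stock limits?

76 score

Top feasible selections:
- 2×option 1: length 18, value 76
- 1×option 1 + 1×option 4: length 18, value 45
- 1×option 1: length 9, value 38
Best: 76 score.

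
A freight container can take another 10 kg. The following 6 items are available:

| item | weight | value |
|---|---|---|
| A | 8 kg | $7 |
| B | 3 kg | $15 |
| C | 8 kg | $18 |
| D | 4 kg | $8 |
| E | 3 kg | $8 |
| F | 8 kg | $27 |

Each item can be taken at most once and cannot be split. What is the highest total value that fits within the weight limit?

Check high-value combinations within 10 kg:
- B+D+E: weight 3+4+3=10, value 15+8+8=31
- F: weight 8, value 27
- B+E: weight 3+3=6, value 15+8=23
- B+D: weight 3+4=7, value 15+8=23
Best: $31.

$31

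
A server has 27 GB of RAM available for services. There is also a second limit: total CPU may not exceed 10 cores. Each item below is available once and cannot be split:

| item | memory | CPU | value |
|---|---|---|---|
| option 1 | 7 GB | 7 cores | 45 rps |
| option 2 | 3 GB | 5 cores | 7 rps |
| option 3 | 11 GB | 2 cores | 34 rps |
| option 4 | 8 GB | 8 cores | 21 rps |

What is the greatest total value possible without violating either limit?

79 rps

Feasible sets respecting both limits:
- option 1+option 3: memory 18, CPU 9, value 79
- option 3+option 4: memory 19, CPU 10, value 55
- option 1: memory 7, CPU 7, value 45
- option 2+option 3: memory 14, CPU 7, value 41
Best: 79 rps.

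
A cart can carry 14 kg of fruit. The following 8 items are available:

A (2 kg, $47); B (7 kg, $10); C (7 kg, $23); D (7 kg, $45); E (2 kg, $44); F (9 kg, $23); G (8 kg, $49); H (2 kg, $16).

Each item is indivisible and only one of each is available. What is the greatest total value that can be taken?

$156

Check high-value combinations within 14 kg:
- A+E+G+H: weight 2+2+8+2=14, value 47+44+49+16=156
- A+D+E+H: weight 2+7+2+2=13, value 47+45+44+16=152
- A+E+G: weight 2+2+8=12, value 47+44+49=140
- A+D+E: weight 2+7+2=11, value 47+45+44=136
- A+C+E+H: weight 2+7+2+2=13, value 47+23+44+16=130
Best: $156.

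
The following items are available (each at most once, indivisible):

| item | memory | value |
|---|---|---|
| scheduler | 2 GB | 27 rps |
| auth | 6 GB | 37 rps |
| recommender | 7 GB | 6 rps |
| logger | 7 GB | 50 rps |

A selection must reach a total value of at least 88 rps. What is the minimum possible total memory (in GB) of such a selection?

Subsets with value ≥ 88, sorted by total memory:
- scheduler+auth+logger: memory 15, value 114
- auth+recommender+logger: memory 20, value 93
- scheduler+auth+recommender+logger: memory 22, value 120
Minimum memory: 15 GB.

15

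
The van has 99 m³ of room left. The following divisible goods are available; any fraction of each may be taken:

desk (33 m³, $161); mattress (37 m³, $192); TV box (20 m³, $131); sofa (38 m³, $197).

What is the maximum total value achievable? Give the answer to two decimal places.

539.52

Take in order of value per unit:
- TV box (131/20 per unit): all 20 → value 131, running total 131.00
- mattress (192/37 per unit): all 37 → value 192, running total 323.00
- sofa (197/38 per unit): all 38 → value 197, running total 520.00
- desk (161/33 per unit): 4 of 33 → value 4×161/33 = 19.5152, running total 539.52
Total 539.52.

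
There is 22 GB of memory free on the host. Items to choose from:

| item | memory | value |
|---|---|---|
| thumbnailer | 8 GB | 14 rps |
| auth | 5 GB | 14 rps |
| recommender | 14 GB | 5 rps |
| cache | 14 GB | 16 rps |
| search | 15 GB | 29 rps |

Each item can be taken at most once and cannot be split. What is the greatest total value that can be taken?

43 rps

Check high-value combinations within 22 GB:
- auth+search: memory 5+15=20, value 14+29=43
- auth+cache: memory 5+14=19, value 14+16=30
- thumbnailer+cache: memory 8+14=22, value 14+16=30
- search: memory 15, value 29
Best: 43 rps.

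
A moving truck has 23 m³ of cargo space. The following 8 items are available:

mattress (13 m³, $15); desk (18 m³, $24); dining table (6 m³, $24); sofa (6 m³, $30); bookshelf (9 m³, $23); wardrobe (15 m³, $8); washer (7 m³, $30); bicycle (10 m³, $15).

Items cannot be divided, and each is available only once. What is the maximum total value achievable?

$84

This is a 0/1 knapsack; check combinations near the capacity.
- dining table+sofa+washer: volume 6+6+7=19, value 24+30+30=84
- sofa+bookshelf+washer: volume 6+9+7=22, value 30+23+30=83
- dining table+sofa+bookshelf: volume 6+6+9=21, value 24+30+23=77
- dining table+bookshelf+washer: volume 6+9+7=22, value 24+23+30=77
- sofa+washer+bicycle: volume 6+7+10=23, value 30+30+15=75
Best: $84.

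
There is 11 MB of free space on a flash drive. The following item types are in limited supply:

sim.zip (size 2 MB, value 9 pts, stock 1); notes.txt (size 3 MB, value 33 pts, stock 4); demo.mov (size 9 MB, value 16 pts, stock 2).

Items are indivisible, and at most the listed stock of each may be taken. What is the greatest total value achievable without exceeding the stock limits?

108 pts

Top feasible selections:
- 1×sim.zip + 3×notes.txt: size 11, value 108
- 3×notes.txt: size 9, value 99
- 1×sim.zip + 2×notes.txt: size 8, value 75
Best: 108 pts.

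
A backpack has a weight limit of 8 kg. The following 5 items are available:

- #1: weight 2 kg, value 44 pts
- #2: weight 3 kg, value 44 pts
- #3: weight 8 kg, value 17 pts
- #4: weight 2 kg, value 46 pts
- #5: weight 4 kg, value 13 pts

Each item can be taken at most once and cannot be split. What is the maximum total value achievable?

134 pts

Check high-value combinations within 8 kg:
- #1+#2+#4: weight 2+3+2=7, value 44+44+46=134
- #1+#4+#5: weight 2+2+4=8, value 44+46+13=103
- #1+#4: weight 2+2=4, value 44+46=90
- #2+#4: weight 3+2=5, value 44+46=90
- #1+#2: weight 2+3=5, value 44+44=88
Best: 134 pts.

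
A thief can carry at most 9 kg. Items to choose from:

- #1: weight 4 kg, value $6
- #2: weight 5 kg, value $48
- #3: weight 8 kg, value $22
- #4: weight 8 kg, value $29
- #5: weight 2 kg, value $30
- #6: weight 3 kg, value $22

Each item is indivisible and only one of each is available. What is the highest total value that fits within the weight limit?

$78

Check high-value combinations within 9 kg:
- #2+#5: weight 5+2=7, value 48+30=78
- #2+#6: weight 5+3=8, value 48+22=70
- #1+#5+#6: weight 4+2+3=9, value 6+30+22=58
Best: $78.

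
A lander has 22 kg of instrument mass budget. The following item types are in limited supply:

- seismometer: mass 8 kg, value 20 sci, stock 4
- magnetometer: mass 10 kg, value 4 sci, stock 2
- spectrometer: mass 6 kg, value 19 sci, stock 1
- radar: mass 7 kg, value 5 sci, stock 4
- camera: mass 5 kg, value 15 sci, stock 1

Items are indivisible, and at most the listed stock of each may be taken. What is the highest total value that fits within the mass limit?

Best selections within mass 22 and stock limits:
- 2×seismometer + 1×spectrometer: mass 22, value 59
- 2×seismometer + 1×camera: mass 21, value 55
- 1×seismometer + 1×spectrometer + 1×camera: mass 19, value 54
Best: 59 sci.

59 sci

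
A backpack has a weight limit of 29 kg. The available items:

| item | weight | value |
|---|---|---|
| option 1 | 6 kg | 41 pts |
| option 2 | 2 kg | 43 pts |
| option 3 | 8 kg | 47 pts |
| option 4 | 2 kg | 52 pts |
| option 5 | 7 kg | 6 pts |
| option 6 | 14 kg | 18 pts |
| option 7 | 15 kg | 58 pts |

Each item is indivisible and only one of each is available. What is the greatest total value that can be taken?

200 pts

Check high-value combinations within 29 kg:
- option 2+option 3+option 4+option 7: weight 2+8+2+15=27, value 43+47+52+58=200
- option 1+option 2+option 4+option 7: weight 6+2+2+15=25, value 41+43+52+58=194
- option 1+option 2+option 3+option 4+option 5: weight 6+2+8+2+7=25, value 41+43+47+52+6=189
- option 1+option 2+option 3+option 4: weight 6+2+8+2=18, value 41+43+47+52=183
Best: 200 pts.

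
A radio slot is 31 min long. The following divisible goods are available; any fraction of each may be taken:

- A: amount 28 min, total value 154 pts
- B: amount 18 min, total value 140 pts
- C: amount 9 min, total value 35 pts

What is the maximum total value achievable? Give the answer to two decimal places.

Take in order of value per unit:
- B (140/18 per unit): all 18 → value 140, running total 140.00
- A (154/28 per unit): 13 of 28 → value 13×154/28 = 71.5000, running total 211.50
Total 211.50.

211.50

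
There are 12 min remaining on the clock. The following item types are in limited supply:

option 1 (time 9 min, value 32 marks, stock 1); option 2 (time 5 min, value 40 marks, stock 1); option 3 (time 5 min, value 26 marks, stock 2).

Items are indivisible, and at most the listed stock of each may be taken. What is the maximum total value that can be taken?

66 marks

Best selections within time 12 and stock limits:
- 1×option 2 + 1×option 3: time 10, value 66
- 2×option 3: time 10, value 52
- 1×option 2: time 5, value 40
- 1×option 1: time 9, value 32
Best: 66 marks.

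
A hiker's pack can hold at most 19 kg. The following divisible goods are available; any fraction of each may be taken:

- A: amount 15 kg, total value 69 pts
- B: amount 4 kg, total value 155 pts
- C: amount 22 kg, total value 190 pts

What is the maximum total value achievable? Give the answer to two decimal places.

284.55

Take in order of value per unit:
- B (155/4 per unit): all 4 → value 155, running total 155.00
- C (190/22 per unit): 15 of 22 → value 15×190/22 = 129.5455, running total 284.55
Total 284.55.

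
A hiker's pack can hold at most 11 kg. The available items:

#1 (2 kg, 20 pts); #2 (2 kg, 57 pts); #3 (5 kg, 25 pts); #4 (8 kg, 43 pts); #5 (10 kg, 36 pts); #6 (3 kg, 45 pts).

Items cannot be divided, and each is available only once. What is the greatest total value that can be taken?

127 pts

This is a 0/1 knapsack; check combinations near the capacity.
- #2+#3+#6: weight 2+5+3=10, value 57+25+45=127
- #1+#2+#6: weight 2+2+3=7, value 20+57+45=122
- #2+#6: weight 2+3=5, value 57+45=102
- #1+#2+#3: weight 2+2+5=9, value 20+57+25=102
Best: 127 pts.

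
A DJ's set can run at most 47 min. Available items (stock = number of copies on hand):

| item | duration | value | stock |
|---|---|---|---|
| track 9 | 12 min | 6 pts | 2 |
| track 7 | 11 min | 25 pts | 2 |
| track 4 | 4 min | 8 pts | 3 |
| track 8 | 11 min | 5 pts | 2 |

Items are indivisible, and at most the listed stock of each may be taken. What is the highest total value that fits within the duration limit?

Best selections within duration 47 and stock limits:
- 1×track 9 + 2×track 7 + 3×track 4: duration 46, value 80
- 2×track 7 + 3×track 4 + 1×track 8: duration 45, value 79
- 2×track 7 + 3×track 4: duration 34, value 74
Best: 80 pts.

80 pts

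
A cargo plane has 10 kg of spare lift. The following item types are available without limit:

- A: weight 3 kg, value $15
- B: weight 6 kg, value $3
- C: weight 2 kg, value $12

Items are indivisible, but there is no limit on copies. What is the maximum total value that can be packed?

Best value-per-unit is C at 12/2, and filling with it alone uses weight 5×2=10. No mix of the others beats 5×12 = 60.

$60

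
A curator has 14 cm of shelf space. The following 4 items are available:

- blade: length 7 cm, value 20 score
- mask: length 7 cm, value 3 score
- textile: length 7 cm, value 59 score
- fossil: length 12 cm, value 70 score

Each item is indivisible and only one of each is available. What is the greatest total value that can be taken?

79 score

This is a 0/1 knapsack; check combinations near the capacity.
- blade+textile: length 7+7=14, value 20+59=79
- fossil: length 12, value 70
- mask+textile: length 7+7=14, value 3+59=62
Best: 79 score.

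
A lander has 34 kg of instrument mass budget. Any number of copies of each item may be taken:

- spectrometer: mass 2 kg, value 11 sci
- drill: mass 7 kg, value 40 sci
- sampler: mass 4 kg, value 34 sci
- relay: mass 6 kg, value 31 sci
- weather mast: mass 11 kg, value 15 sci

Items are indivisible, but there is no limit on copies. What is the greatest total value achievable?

Best value-per-unit is sampler at 34/4; filling with it alone gives 8×34 = 272.
Optimal mix: 1×spectrometer + 8×sampler → mass 34, value 283.

283 sci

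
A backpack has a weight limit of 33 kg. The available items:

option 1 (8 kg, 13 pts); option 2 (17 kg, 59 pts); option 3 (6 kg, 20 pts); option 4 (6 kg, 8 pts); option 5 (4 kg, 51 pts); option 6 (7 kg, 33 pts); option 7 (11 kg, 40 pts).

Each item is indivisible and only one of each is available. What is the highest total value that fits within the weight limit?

150 pts

Check high-value combinations within 33 kg:
- option 2+option 5+option 7: weight 17+4+11=32, value 59+51+40=150
- option 3+option 5+option 6+option 7: weight 6+4+7+11=28, value 20+51+33+40=144
- option 2+option 5+option 6: weight 17+4+7=28, value 59+51+33=143
- option 2+option 3+option 4+option 5: weight 17+6+6+4=33, value 59+20+8+51=138
- option 1+option 5+option 6+option 7: weight 8+4+7+11=30, value 13+51+33+40=137
Best: 150 pts.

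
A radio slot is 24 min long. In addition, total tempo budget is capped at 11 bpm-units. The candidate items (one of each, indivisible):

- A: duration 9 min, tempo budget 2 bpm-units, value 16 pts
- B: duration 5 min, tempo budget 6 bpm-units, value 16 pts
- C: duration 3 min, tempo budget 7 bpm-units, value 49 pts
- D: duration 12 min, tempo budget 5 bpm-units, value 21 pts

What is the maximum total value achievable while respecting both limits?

Feasible sets respecting both limits:
- A+C: duration 12, tempo budget 9, value 65
- C: duration 3, tempo budget 7, value 49
- A+D: duration 21, tempo budget 7, value 37
Best: 65 pts.

65 pts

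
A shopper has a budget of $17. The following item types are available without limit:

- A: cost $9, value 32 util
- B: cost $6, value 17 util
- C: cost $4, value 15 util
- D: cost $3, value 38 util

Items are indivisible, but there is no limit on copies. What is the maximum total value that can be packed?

190 util

Best value-per-unit is D at 38/3, and filling with it alone uses cost 5×3=15. No mix of the others beats 5×38 = 190.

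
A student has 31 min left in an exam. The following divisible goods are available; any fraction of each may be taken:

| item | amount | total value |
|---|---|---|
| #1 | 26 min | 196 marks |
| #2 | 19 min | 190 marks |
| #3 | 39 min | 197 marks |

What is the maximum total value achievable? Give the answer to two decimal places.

Take in order of value per unit:
- #2 (190/19 per unit): all 19 → value 190, running total 190.00
- #1 (196/26 per unit): 12 of 26 → value 12×196/26 = 90.4615, running total 280.46
Total 280.46.

280.46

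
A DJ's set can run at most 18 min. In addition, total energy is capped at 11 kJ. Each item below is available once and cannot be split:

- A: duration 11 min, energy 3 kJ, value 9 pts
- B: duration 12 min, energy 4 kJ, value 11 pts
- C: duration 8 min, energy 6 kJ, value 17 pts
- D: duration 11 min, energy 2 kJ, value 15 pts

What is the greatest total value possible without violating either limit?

17 pts

Feasible sets respecting both limits:
- C: duration 8, energy 6, value 17
- D: duration 11, energy 2, value 15
- B: duration 12, energy 4, value 11
Best: 17 pts.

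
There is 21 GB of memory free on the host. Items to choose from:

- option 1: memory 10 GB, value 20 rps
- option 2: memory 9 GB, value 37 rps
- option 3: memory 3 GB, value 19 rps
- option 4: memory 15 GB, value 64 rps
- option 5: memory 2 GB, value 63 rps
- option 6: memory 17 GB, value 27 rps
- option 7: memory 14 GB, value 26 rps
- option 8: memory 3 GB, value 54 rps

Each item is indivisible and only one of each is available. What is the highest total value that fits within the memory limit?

Check high-value combinations within 21 GB:
- option 4+option 5+option 8: memory 15+2+3=20, value 64+63+54=181
- option 2+option 3+option 5+option 8: memory 9+3+2+3=17, value 37+19+63+54=173
- option 1+option 3+option 5+option 8: memory 10+3+2+3=18, value 20+19+63+54=156
Best: 181 rps.

181 rps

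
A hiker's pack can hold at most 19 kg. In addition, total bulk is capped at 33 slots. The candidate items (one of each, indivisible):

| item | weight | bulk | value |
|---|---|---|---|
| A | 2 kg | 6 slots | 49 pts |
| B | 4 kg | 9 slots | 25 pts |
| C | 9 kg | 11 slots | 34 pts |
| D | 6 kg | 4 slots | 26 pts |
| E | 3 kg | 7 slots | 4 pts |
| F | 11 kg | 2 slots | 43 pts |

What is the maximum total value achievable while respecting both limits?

118 pts

Feasible sets respecting both limits:
- A+D+F: weight 19, bulk 12, value 118
- A+B+F: weight 17, bulk 17, value 117
- A+B+C+E: weight 18, bulk 33, value 112
- A+C+D: weight 17, bulk 21, value 109
Best: 118 pts.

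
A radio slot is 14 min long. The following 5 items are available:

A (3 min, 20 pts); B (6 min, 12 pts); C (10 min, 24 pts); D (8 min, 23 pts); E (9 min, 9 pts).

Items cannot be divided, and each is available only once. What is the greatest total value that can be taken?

Check high-value combinations within 14 min:
- A+C: duration 3+10=13, value 20+24=44
- A+D: duration 3+8=11, value 20+23=43
- B+D: duration 6+8=14, value 12+23=35
- A+B: duration 3+6=9, value 20+12=32
- A+E: duration 3+9=12, value 20+9=29
Best: 44 pts.

44 pts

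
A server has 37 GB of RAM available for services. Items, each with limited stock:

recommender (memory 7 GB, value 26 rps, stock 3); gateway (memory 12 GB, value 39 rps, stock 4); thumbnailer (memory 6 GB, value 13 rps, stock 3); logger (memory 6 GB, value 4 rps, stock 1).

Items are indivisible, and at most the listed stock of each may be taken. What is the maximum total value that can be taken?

117 rps

Top feasible selections:
- 3×recommender + 1×gateway: memory 33, value 117
- 3×gateway: memory 36, value 117
- 1×recommender + 2×gateway + 1×thumbnailer: memory 37, value 117
- 1×recommender + 2×gateway + 1×logger: memory 37, value 108
Best: 117 rps.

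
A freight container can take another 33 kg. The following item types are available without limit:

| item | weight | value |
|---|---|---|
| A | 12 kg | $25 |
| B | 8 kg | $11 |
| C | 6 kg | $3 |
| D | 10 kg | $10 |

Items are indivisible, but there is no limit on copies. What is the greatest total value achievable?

Best value-per-unit is A at 25/12; filling with it alone gives 2×25 = 50.
Optimal mix: 2×A + 1×B → weight 32, value 61.

$61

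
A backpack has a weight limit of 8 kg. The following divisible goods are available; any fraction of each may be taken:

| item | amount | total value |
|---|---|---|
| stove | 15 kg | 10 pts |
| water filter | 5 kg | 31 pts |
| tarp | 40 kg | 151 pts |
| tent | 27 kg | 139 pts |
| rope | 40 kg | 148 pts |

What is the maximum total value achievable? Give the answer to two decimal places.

46.44

Take in order of value per unit:
- water filter (31/5 per unit): all 5 → value 31, running total 31.00
- tent (139/27 per unit): 3 of 27 → value 3×139/27 = 15.4444, running total 46.44
Total 46.44.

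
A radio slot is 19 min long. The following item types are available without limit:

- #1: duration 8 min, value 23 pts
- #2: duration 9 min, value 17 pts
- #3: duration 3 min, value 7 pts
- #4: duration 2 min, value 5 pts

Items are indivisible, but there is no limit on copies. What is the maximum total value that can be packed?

53 pts

Best value-per-unit is #1 at 23/8; filling with it alone gives 2×23 = 46.
Optimal mix: 2×#1 + 1×#3 → duration 19, value 53.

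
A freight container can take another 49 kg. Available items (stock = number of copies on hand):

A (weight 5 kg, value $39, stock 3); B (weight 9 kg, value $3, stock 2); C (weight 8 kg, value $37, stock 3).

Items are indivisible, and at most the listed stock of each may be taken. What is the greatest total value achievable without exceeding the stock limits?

$231

Top feasible selections:
- 3×A + 1×B + 3×C: weight 48, value 231
- 3×A + 3×C: weight 39, value 228
- 3×A + 2×B + 2×C: weight 49, value 197
- 3×A + 1×B + 2×C: weight 40, value 194
Best: $231.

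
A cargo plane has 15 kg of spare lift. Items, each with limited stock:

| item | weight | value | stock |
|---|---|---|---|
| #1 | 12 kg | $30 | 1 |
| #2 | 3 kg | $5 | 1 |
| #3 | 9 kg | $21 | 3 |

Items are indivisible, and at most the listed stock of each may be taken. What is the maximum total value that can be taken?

Top feasible selections:
- 1×#1 + 1×#2: weight 15, value 35
- 1×#1: weight 12, value 30
- 1×#2 + 1×#3: weight 12, value 26
Best: $35.

$35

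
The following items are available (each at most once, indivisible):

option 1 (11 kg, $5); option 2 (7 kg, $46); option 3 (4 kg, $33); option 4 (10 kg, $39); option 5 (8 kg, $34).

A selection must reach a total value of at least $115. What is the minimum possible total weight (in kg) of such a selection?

21

Subsets with value ≥ 115, sorted by total weight:
- option 2+option 3+option 4: weight 21, value 118
- option 2+option 4+option 5: weight 25, value 119
- option 2+option 3+option 4+option 5: weight 29, value 152
- option 1+option 2+option 3+option 5: weight 30, value 118
Minimum weight: 21 kg.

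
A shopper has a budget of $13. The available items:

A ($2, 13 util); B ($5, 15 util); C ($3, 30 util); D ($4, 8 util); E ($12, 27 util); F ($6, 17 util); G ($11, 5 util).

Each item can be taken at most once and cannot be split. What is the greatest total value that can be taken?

60 util

Check high-value combinations within $13:
- A+C+F: cost 2+3+6=11, value 13+30+17=60
- A+B+C: cost 2+5+3=10, value 13+15+30=58
- C+D+F: cost 3+4+6=13, value 30+8+17=55
- B+C+D: cost 5+3+4=12, value 15+30+8=53
- A+C+D: cost 2+3+4=9, value 13+30+8=51
Best: 60 util.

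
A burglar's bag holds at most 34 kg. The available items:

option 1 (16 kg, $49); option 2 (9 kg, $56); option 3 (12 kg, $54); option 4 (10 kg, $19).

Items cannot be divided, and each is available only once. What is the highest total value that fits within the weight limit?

Check high-value combinations within 34 kg:
- option 2+option 3+option 4: weight 9+12+10=31, value 56+54+19=129
- option 2+option 3: weight 9+12=21, value 56+54=110
- option 1+option 2: weight 16+9=25, value 49+56=105
Best: $129.

$129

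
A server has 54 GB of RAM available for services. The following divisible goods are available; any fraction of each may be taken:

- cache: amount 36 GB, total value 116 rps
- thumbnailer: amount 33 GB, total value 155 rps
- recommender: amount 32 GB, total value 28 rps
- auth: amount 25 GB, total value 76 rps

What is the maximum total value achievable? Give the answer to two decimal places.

222.67

Take in order of value per unit:
- thumbnailer (155/33 per unit): all 33 → value 155, running total 155.00
- cache (116/36 per unit): 21 of 36 → value 21×116/36 = 67.6667, running total 222.67
Total 222.67.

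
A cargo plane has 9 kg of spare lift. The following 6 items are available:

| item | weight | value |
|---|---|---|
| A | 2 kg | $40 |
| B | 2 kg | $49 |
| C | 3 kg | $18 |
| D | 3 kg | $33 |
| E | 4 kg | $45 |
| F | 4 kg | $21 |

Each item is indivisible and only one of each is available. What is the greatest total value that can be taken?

$134

This is a 0/1 knapsack; check combinations near the capacity.
- A+B+E: weight 2+2+4=8, value 40+49+45=134
- B+D+E: weight 2+3+4=9, value 49+33+45=127
- A+B+D: weight 2+2+3=7, value 40+49+33=122
- A+D+E: weight 2+3+4=9, value 40+33+45=118
Best: $134.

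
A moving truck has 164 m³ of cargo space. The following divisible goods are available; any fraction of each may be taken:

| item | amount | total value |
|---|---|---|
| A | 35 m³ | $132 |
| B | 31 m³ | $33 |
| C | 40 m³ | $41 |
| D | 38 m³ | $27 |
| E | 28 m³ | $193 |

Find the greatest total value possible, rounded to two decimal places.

Take in order of value per unit:
- E (193/28 per unit): all 28 → value 193, running total 193.00
- A (132/35 per unit): all 35 → value 132, running total 325.00
- B (33/31 per unit): all 31 → value 33, running total 358.00
- C (41/40 per unit): all 40 → value 41, running total 399.00
- D (27/38 per unit): 30 of 38 → value 30×27/38 = 21.3158, running total 420.32
Total 420.32.

420.32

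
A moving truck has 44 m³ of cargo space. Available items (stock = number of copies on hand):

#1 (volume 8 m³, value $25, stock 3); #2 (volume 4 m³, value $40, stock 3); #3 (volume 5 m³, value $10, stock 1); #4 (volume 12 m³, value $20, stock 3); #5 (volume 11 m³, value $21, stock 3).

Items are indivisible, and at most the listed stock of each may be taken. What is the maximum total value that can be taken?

$205

Top feasible selections:
- 3×#1 + 3×#2 + 1×#3: volume 41, value 205
- 2×#1 + 3×#2 + 1×#3 + 1×#5: volume 44, value 201
- 3×#1 + 3×#2: volume 36, value 195
Best: $205.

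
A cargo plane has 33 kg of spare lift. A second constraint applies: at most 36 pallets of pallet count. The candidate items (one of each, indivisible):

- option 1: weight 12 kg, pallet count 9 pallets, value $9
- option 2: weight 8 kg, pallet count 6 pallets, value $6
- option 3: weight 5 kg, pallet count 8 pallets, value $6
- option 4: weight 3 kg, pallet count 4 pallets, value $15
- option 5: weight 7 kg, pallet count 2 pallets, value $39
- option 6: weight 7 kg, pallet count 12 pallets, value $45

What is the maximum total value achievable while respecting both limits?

Feasible sets respecting both limits:
- option 2+option 3+option 4+option 5+option 6: weight 30, pallet count 32, value 111
- option 1+option 4+option 5+option 6: weight 29, pallet count 27, value 108
- option 2+option 4+option 5+option 6: weight 25, pallet count 24, value 105
Best: $111.

$111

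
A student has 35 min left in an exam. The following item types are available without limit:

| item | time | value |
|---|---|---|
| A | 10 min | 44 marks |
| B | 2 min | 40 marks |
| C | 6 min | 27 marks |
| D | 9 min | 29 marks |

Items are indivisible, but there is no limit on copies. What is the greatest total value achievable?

680 marks

Best value-per-unit is B at 40/2, and filling with it alone uses time 17×2=34. No mix of the others beats 17×40 = 680.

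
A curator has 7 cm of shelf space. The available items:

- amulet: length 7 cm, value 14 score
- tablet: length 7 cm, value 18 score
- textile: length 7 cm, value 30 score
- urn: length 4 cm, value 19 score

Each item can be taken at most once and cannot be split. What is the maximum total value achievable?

30 score

This is a 0/1 knapsack; check combinations near the capacity.
- textile: length 7, value 30
- urn: length 4, value 19
- tablet: length 7, value 18
Best: 30 score.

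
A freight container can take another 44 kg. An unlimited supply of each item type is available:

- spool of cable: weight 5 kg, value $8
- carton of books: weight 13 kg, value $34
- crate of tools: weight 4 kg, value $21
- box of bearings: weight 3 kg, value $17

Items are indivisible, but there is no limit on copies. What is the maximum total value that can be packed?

$246

Best value-per-unit is box of bearings at 17/3; filling with it alone gives 14×17 = 238.
Optimal mix: 2×crate of tools + 12×box of bearings → weight 44, value 246.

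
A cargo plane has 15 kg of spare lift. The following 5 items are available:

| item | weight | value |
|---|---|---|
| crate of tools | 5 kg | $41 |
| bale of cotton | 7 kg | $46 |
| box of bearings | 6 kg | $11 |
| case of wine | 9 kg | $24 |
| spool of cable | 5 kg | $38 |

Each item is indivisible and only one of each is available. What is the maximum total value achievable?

Check high-value combinations within 15 kg:
- crate of tools+bale of cotton: weight 5+7=12, value 41+46=87
- bale of cotton+spool of cable: weight 7+5=12, value 46+38=84
- crate of tools+spool of cable: weight 5+5=10, value 41+38=79
- crate of tools+case of wine: weight 5+9=14, value 41+24=65
Best: $87.

$87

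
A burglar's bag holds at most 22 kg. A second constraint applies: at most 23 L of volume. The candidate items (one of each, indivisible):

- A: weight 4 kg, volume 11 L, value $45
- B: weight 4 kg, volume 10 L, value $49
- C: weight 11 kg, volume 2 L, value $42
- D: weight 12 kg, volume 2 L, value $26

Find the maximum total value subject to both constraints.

Feasible sets respecting both limits:
- A+B+C: weight 19, volume 23, value 136
- A+B+D: weight 20, volume 23, value 120
- A+B: weight 8, volume 21, value 94
- B+C: weight 15, volume 12, value 91
Best: $136.

$136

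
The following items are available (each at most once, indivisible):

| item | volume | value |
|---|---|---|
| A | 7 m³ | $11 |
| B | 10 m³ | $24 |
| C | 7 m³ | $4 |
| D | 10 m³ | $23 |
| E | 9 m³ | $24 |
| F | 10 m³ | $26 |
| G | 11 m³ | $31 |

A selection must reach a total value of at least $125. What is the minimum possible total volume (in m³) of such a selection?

Subsets with value ≥ 125, sorted by total volume:
- B+D+E+F+G: volume 50, value 128
- A+B+D+E+F+G: volume 57, value 139
- B+C+D+E+F+G: volume 57, value 132
- A+B+C+D+E+F+G: volume 64, value 143
Minimum volume: 50 m³.

50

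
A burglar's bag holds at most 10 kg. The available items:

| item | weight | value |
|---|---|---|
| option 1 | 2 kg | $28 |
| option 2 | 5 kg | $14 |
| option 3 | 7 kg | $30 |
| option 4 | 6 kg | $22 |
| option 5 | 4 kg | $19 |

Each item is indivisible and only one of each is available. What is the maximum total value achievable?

Check high-value combinations within 10 kg:
- option 1+option 3: weight 2+7=9, value 28+30=58
- option 1+option 4: weight 2+6=8, value 28+22=50
- option 1+option 5: weight 2+4=6, value 28+19=47
- option 1+option 2: weight 2+5=7, value 28+14=42
- option 4+option 5: weight 6+4=10, value 22+19=41
Best: $58.

$58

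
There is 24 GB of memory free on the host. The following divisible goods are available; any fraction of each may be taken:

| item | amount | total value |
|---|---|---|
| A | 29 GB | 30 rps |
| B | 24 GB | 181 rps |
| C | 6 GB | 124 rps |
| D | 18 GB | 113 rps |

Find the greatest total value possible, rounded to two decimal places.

Take in order of value per unit:
- C (124/6 per unit): all 6 → value 124, running total 124.00
- B (181/24 per unit): 18 of 24 → value 18×181/24 = 135.7500, running total 259.75
Total 259.75.

259.75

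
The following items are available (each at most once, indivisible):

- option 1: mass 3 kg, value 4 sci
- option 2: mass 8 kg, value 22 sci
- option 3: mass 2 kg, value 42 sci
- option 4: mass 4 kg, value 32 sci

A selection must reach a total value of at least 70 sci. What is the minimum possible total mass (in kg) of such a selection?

6

Subsets with value ≥ 70, sorted by total mass:
- option 3+option 4: mass 6, value 74
- option 1+option 3+option 4: mass 9, value 78
Minimum mass: 6 kg.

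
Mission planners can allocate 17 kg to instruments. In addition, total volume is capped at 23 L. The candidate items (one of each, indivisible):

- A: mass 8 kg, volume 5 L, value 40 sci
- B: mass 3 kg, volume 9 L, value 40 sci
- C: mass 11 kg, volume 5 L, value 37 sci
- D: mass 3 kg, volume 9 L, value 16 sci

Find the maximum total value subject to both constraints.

Feasible sets respecting both limits:
- A+B+D: mass 14, volume 23, value 96
- B+C+D: mass 17, volume 23, value 93
- A+B: mass 11, volume 14, value 80
- B+C: mass 14, volume 14, value 77
Best: 96 sci.

96 sci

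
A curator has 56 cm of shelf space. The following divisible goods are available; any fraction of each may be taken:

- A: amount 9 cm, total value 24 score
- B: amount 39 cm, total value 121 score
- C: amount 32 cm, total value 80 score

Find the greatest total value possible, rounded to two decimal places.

165.00

Take in order of value per unit:
- B (121/39 per unit): all 39 → value 121, running total 121.00
- A (24/9 per unit): all 9 → value 24, running total 145.00
- C (80/32 per unit): 8 of 32 → value 8×80/32 = 20.0000, running total 165.00
Total 165.00.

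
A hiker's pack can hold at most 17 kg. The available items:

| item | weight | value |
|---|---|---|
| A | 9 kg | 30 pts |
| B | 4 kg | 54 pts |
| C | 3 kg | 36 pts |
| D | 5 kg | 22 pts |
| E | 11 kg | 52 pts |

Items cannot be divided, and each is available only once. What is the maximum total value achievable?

120 pts

Check high-value combinations within 17 kg:
- A+B+C: weight 9+4+3=16, value 30+54+36=120
- B+C+D: weight 4+3+5=12, value 54+36+22=112
- B+E: weight 4+11=15, value 54+52=106
Best: 120 pts.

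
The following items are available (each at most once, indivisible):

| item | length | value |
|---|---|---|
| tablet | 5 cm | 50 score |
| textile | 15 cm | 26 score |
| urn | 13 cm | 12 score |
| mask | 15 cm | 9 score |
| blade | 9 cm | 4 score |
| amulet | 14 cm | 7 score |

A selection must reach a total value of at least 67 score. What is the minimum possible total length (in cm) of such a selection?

20

Subsets with value ≥ 67, sorted by total length:
- tablet+textile: length 20, value 76
- tablet+textile+blade: length 29, value 80
- tablet+urn+amulet: length 32, value 69
- tablet+textile+urn: length 33, value 88
Minimum length: 20 cm.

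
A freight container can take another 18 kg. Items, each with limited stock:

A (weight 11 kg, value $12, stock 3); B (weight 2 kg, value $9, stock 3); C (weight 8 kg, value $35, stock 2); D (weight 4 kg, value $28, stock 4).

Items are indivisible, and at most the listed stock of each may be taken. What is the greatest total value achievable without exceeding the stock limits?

Best selections within weight 18 and stock limits:
- 1×B + 4×D: weight 18, value 121
- 4×D: weight 16, value 112
- 3×B + 3×D: weight 18, value 111
- 2×B + 3×D: weight 16, value 102
Best: $121.

$121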